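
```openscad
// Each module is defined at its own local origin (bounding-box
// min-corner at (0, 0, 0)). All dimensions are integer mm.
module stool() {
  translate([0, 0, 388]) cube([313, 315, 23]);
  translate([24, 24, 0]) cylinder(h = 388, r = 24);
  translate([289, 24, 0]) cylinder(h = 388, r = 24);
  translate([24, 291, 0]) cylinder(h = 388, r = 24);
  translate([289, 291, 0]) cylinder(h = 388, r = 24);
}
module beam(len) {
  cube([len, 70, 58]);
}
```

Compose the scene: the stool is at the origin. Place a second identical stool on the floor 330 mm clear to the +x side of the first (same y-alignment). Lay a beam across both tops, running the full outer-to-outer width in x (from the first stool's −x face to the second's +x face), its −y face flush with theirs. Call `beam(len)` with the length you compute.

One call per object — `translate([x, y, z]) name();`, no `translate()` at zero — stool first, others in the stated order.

stool();
translate([643, 0, 0]) stool();
translate([0, 0, 411]) beam(956);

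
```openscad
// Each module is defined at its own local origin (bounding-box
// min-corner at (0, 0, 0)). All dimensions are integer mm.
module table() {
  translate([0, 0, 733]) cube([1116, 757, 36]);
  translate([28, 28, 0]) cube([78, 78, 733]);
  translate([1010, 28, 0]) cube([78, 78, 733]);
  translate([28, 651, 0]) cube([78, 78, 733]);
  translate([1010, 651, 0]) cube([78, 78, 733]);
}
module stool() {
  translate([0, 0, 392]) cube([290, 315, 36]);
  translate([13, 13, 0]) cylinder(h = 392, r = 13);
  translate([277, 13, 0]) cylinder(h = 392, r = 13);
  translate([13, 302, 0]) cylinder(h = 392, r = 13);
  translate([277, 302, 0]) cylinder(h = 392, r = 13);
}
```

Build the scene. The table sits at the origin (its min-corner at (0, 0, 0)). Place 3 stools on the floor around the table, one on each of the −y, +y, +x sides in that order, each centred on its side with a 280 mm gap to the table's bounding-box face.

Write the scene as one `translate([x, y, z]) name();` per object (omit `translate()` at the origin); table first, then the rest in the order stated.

table();
translate([413, -595, 0]) stool();
translate([413, 1037, 0]) stool();
translate([1396, 221, 0]) stool();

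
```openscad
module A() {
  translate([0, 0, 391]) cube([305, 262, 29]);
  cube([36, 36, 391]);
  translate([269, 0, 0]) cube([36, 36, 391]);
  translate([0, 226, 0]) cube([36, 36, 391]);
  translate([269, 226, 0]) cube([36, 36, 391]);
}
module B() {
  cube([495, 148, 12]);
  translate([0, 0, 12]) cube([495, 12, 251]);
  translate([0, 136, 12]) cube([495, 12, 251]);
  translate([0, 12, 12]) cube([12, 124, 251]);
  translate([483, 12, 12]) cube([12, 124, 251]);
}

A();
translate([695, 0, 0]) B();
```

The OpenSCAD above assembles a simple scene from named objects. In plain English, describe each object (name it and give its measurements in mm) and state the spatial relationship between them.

A is a four-legged stool. The seat is a 305×262×29 mm slab whose top surface is at z = 420 mm; four square legs, each 36×36 mm in cross-section, run from the floor (z = 0) to the underside of the seat, each flush with a corner of the seat.

B is an open storage box with external size 495×148×263 mm and wall thickness 12 mm (the base is also 12 mm thick). The base covers the whole footprint; the four walls stand on the base, with the y-facing walls full-width and the x-facing walls fitting between their inner faces.

The open box is on the floor beside the stool on its +x side.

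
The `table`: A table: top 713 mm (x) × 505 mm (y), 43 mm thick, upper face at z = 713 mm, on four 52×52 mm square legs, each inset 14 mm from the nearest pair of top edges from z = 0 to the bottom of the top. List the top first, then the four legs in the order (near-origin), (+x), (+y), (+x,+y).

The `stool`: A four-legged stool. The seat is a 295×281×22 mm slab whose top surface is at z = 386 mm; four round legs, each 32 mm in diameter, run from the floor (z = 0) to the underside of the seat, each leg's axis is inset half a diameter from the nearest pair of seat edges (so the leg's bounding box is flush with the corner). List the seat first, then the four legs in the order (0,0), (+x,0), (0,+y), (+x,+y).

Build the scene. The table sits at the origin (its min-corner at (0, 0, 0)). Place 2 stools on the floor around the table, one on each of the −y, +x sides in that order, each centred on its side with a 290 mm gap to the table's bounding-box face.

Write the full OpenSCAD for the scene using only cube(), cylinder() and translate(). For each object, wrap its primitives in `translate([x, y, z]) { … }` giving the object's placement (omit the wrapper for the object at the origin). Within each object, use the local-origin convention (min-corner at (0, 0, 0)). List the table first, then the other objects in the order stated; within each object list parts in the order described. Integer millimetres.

translate([0, 0, 670]) cube([713, 505, 43]);
translate([14, 14, 0]) cube([52, 52, 670]);
translate([647, 14, 0]) cube([52, 52, 670]);
translate([14, 439, 0]) cube([52, 52, 670]);
translate([647, 439, 0]) cube([52, 52, 670]);
translate([209, -571, 0]) {
  translate([0, 0, 364]) cube([295, 281, 22]);
  translate([16, 16, 0]) cylinder(h = 364, r = 16);
  translate([279, 16, 0]) cylinder(h = 364, r = 16);
  translate([16, 265, 0]) cylinder(h = 364, r = 16);
  translate([279, 265, 0]) cylinder(h = 364, r = 16);
}
translate([1003, 112, 0]) {
  translate([0, 0, 364]) cube([295, 281, 22]);
  translate([16, 16, 0]) cylinder(h = 364, r = 16);
  translate([279, 16, 0]) cylinder(h = 364, r = 16);
  translate([16, 265, 0]) cylinder(h = 364, r = 16);
  translate([279, 265, 0]) cylinder(h = 364, r = 16);
}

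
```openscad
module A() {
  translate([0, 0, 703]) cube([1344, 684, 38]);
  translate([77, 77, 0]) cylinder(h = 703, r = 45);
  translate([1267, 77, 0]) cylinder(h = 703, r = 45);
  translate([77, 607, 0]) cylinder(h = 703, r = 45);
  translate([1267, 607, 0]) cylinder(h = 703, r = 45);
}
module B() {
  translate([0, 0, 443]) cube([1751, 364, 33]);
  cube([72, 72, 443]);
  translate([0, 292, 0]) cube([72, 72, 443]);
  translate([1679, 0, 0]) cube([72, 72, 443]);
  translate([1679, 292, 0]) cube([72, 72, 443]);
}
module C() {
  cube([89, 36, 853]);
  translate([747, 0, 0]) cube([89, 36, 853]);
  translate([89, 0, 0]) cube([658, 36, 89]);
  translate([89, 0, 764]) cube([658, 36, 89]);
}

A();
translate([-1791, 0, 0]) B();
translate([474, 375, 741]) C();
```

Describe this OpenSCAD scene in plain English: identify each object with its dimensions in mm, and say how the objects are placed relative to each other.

A is a table with a 1344×684 mm rectangular top, 38 mm thick, top surface at z = 741 mm, supported by four round legs of 90 mm diameter, each leg's bounding box inset 32 mm from the nearest pair of top edges, running from the floor.

B is a bench: a 1751×364 mm seat slab, 33 mm thick, top at z = 476 mm, on four 72×72 mm square legs flush with the seat corners and standing on z = 0.

C is a picture frame with a 658×675 mm rectangular opening (x by z) and a uniform 89 mm border on every side. Frame depth is 36 mm along y. It is built from two vertical stiles running the full outside height and two horizontal rails spanning the gap between the stiles.

The bench is on the floor beside the table on its −x side. The picture frame is on top of the table.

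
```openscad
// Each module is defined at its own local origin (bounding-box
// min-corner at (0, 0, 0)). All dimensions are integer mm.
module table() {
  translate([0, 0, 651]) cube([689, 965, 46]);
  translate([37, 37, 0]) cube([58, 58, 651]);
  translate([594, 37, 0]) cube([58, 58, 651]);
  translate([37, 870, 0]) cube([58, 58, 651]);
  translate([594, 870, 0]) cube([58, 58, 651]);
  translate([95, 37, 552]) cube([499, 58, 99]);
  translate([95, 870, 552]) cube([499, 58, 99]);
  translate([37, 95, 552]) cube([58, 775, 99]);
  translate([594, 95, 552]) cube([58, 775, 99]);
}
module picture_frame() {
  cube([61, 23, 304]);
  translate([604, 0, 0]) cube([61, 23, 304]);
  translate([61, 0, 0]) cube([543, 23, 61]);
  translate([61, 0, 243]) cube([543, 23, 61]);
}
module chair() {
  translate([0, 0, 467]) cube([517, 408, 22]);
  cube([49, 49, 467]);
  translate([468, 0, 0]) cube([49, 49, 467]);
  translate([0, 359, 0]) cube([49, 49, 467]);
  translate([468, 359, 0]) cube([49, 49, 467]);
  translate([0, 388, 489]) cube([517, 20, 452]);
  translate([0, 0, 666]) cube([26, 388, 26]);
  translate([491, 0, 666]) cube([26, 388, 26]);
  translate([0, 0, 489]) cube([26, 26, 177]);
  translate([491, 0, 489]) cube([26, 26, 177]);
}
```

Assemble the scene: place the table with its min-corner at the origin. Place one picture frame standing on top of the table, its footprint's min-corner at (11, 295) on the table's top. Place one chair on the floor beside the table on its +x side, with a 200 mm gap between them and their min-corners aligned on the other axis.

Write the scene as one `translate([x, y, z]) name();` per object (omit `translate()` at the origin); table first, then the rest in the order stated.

table();
translate([11, 295, 697]) picture_frame();
translate([889, 0, 0]) chair();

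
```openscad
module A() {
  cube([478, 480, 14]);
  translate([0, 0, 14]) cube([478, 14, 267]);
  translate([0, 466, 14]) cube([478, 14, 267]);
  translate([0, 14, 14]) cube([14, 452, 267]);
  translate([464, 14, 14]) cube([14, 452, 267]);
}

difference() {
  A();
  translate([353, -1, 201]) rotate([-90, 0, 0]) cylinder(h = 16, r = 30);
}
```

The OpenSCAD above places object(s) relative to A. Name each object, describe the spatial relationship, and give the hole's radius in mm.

The subtracted cylinder has r = 30 mm.

A is an open box. The open box has a circular hole through its front wall. The hole's radius is 30 mm.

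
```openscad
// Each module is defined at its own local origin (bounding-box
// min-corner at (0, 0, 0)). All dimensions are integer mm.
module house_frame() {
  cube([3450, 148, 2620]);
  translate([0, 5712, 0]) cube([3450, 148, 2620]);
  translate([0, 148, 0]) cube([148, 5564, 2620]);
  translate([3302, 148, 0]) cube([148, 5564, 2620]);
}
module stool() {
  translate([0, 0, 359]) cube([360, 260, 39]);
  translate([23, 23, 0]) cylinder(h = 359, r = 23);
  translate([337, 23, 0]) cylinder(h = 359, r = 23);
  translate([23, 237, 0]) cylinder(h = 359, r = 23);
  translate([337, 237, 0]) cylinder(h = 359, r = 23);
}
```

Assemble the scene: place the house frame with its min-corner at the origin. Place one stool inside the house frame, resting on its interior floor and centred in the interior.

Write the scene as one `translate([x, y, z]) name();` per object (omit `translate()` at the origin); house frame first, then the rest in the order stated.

house_frame();
translate([1545, 2800, 0]) stool();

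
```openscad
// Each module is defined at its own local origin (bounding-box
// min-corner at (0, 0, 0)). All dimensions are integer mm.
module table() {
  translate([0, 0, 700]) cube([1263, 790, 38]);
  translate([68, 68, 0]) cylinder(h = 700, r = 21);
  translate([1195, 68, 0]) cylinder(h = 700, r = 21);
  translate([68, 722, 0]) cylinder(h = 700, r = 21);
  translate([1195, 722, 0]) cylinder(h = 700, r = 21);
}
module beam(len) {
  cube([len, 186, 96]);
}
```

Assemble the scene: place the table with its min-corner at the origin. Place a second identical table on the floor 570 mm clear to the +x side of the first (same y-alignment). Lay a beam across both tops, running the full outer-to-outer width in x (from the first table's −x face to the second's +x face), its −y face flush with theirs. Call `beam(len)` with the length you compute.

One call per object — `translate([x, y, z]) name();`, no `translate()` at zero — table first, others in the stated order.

table();
translate([1833, 0, 0]) table();
translate([0, 0, 738]) beam(3096);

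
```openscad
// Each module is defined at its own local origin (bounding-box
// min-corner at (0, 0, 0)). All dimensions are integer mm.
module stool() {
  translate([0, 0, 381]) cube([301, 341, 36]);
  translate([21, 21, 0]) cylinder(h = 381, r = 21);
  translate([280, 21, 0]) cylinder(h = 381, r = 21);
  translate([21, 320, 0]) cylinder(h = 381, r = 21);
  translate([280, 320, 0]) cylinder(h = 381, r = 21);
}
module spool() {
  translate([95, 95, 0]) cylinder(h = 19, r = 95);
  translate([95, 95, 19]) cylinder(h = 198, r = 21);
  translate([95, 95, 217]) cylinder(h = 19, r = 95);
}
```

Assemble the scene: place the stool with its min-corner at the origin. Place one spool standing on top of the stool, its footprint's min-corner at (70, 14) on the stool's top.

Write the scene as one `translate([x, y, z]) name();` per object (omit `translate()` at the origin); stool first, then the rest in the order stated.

stool();
translate([70, 14, 417]) spool();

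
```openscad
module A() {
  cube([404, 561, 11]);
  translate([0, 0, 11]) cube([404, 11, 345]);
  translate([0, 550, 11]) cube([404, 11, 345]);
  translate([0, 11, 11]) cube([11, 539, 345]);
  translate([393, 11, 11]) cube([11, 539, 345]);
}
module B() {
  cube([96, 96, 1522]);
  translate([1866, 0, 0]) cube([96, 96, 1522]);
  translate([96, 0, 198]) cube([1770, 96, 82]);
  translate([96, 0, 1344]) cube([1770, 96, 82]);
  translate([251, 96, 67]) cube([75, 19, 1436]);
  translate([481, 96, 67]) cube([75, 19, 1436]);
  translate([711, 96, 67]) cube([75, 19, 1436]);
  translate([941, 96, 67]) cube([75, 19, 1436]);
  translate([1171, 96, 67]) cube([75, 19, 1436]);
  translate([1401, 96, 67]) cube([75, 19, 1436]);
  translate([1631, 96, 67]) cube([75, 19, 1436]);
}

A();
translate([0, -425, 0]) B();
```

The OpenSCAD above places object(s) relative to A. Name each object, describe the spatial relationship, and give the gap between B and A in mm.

The fence section's nearest face is 310 mm from the open box's −y face.

A is an open box. B is a fence section. The fence section is on the floor beside the open box on its −y side. The gap between the fence section and the open box is 310 mm.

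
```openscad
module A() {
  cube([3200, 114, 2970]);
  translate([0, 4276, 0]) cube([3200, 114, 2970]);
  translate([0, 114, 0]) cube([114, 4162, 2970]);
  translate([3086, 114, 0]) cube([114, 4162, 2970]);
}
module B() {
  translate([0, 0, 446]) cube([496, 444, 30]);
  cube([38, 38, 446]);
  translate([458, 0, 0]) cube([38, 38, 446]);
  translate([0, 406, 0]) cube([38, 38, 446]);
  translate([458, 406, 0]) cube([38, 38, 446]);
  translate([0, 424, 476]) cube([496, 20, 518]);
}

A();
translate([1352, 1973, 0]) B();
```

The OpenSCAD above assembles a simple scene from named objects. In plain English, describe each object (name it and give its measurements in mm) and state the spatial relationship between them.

A is the wall frame of a small rectangular building: four walls, each 2970 mm tall and 114 mm thick, enclosing a footprint 3200 mm (x) by 4390 mm (y) outside-to-outside, with no floor or roof. The front and back walls (the −y and +y sides) span the full width; the two side walls fit between them.

B is a chair: 496×444 mm seat, 30 mm thick, top at z = 476 mm, on four 38 mm square corner legs flush with the seat edges. A 20 mm thick backrest slab spans the full seat width, extending 518 mm above the seat top, its back face flush with the seat's +y edge.

The chair sits inside the house frame, centred.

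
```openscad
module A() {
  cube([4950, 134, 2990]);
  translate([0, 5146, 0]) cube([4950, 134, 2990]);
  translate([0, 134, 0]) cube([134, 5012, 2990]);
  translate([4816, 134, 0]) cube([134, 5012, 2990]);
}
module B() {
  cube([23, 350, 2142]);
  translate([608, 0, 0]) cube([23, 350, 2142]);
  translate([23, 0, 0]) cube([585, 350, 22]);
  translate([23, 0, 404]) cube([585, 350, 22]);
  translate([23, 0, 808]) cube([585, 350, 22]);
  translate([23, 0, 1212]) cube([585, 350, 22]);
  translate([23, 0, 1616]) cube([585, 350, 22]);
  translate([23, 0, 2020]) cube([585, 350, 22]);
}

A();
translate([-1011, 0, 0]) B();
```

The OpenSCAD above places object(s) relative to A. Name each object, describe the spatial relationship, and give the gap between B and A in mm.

The bookshelf's nearest face is 380 mm from the house frame's −x face.

A is a house frame. B is a bookshelf. The bookshelf is on the floor beside the house frame on its −x side. The gap between the bookshelf and the house frame is 380 mm.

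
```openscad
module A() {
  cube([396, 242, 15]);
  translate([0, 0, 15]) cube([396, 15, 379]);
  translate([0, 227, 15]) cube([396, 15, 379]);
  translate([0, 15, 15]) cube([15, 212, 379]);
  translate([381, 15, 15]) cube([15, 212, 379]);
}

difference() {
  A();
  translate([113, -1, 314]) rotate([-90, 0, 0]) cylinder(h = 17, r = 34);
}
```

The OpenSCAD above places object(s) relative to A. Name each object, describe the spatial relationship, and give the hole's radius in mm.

The subtracted cylinder has r = 34 mm.

A is an open box. The open box has a circular hole through its front wall. The hole's radius is 34 mm.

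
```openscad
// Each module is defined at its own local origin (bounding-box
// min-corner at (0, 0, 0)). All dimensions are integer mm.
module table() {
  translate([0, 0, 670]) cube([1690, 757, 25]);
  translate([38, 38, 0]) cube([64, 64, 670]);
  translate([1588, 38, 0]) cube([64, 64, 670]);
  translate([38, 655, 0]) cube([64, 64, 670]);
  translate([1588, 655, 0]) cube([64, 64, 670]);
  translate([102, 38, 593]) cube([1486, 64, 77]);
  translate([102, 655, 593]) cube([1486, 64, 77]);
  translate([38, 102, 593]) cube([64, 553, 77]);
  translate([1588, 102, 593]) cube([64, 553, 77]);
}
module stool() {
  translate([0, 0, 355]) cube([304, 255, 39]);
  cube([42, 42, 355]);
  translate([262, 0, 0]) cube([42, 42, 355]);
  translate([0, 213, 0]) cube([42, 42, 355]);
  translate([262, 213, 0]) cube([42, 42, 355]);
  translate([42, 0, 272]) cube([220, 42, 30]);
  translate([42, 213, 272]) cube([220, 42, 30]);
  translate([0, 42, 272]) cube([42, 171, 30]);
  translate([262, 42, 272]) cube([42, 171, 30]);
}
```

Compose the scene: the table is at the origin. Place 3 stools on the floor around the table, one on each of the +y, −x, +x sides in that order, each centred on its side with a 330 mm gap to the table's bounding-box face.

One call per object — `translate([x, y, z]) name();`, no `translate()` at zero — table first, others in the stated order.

table();
translate([693, 1087, 0]) stool();
translate([-634, 251, 0]) stool();
translate([2020, 251, 0]) stool();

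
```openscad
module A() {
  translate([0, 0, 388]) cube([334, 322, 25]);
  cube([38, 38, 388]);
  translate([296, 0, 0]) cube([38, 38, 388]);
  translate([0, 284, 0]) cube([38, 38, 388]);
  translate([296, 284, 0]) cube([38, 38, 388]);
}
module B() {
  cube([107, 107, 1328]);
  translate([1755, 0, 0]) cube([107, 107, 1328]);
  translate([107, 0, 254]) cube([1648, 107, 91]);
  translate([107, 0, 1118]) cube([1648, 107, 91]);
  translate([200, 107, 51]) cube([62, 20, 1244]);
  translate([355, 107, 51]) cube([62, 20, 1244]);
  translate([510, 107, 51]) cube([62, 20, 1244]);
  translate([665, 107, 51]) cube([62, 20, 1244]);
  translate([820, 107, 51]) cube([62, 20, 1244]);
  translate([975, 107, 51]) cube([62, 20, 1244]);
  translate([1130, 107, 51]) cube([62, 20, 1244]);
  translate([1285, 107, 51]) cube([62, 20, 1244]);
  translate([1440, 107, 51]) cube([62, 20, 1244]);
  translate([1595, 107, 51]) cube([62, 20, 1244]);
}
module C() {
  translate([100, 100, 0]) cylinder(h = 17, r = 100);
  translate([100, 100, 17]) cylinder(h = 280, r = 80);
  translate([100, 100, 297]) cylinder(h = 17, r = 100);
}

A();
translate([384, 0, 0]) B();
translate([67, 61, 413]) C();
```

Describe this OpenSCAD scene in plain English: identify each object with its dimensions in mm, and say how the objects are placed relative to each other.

A is a four-legged stool. The seat is 334×322 mm, 25 mm thick, top at z = 413 mm. It stands on four square legs, each 38×38 mm in cross-section, from z = 0 to the seat underside, each flush with a corner of the seat.

B is a fence section. Two 107×107 mm posts, 1328 mm tall, stand on the floor with a clear span of 1648 mm between their inner faces. Two horizontal rails of 107×91 mm section span the gap between the posts with their undersides at z = 254 mm and z = 1118 mm, flush with the posts' −y face. 10 pickets, each 62 mm wide, 20 mm thick and 1244 mm tall, are fixed to the +y face of the rails with their bottoms at z = 51 mm, evenly spaced across the span with equal gaps (rounded down to the nearest mm) at the −x end and between each pair — any rounding remainder accumulates at the +x end.

C is a spool: two coaxial disc flanges of radius 100 mm and thickness 17 mm, joined by a core cylinder of radius 80 mm and height 280 mm. The lower flange rests on z = 0 and the three cylinders share a vertical axis.

The fence section is on the floor beside the stool on its +x side. The spool is on top of the stool, centred.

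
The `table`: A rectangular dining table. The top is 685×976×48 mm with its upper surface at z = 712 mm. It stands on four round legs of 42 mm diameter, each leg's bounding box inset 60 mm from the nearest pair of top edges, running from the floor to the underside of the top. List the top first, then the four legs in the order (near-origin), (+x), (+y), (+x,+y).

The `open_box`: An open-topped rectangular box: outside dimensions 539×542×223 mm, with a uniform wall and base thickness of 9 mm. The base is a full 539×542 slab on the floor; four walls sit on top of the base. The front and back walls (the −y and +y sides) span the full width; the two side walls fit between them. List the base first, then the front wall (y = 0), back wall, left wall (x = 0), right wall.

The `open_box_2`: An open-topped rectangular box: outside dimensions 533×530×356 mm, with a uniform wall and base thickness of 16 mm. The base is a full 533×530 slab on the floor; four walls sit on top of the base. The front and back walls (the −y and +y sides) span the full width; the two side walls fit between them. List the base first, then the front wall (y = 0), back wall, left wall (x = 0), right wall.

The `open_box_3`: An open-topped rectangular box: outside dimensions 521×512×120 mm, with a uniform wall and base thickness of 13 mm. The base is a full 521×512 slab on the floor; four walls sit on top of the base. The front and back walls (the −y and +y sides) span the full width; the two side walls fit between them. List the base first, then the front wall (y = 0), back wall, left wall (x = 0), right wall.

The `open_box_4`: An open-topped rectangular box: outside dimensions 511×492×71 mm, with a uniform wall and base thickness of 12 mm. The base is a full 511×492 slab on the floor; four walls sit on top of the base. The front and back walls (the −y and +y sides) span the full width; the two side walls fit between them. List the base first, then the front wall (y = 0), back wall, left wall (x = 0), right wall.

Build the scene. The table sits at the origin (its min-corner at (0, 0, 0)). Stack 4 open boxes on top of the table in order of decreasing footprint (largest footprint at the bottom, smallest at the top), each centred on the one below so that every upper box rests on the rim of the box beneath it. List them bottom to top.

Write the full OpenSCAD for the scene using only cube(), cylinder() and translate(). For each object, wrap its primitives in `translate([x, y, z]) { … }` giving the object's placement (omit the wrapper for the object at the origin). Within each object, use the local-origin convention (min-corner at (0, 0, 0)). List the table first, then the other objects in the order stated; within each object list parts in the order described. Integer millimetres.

translate([0, 0, 664]) cube([685, 976, 48]);
translate([81, 81, 0]) cylinder(h = 664, r = 21);
translate([604, 81, 0]) cylinder(h = 664, r = 21);
translate([81, 895, 0]) cylinder(h = 664, r = 21);
translate([604, 895, 0]) cylinder(h = 664, r = 21);
translate([73, 217, 712]) {
  cube([539, 542, 9]);
  translate([0, 0, 9]) cube([539, 9, 214]);
  translate([0, 533, 9]) cube([539, 9, 214]);
  translate([0, 9, 9]) cube([9, 524, 214]);
  translate([530, 9, 9]) cube([9, 524, 214]);
}
translate([76, 223, 935]) {
  cube([533, 530, 16]);
  translate([0, 0, 16]) cube([533, 16, 340]);
  translate([0, 514, 16]) cube([533, 16, 340]);
  translate([0, 16, 16]) cube([16, 498, 340]);
  translate([517, 16, 16]) cube([16, 498, 340]);
}
translate([82, 232, 1291]) {
  cube([521, 512, 13]);
  translate([0, 0, 13]) cube([521, 13, 107]);
  translate([0, 499, 13]) cube([521, 13, 107]);
  translate([0, 13, 13]) cube([13, 486, 107]);
  translate([508, 13, 13]) cube([13, 486, 107]);
}
translate([87, 242, 1411]) {
  cube([511, 492, 12]);
  translate([0, 0, 12]) cube([511, 12, 59]);
  translate([0, 480, 12]) cube([511, 12, 59]);
  translate([0, 12, 12]) cube([12, 468, 59]);
  translate([499, 12, 12]) cube([12, 468, 59]);
}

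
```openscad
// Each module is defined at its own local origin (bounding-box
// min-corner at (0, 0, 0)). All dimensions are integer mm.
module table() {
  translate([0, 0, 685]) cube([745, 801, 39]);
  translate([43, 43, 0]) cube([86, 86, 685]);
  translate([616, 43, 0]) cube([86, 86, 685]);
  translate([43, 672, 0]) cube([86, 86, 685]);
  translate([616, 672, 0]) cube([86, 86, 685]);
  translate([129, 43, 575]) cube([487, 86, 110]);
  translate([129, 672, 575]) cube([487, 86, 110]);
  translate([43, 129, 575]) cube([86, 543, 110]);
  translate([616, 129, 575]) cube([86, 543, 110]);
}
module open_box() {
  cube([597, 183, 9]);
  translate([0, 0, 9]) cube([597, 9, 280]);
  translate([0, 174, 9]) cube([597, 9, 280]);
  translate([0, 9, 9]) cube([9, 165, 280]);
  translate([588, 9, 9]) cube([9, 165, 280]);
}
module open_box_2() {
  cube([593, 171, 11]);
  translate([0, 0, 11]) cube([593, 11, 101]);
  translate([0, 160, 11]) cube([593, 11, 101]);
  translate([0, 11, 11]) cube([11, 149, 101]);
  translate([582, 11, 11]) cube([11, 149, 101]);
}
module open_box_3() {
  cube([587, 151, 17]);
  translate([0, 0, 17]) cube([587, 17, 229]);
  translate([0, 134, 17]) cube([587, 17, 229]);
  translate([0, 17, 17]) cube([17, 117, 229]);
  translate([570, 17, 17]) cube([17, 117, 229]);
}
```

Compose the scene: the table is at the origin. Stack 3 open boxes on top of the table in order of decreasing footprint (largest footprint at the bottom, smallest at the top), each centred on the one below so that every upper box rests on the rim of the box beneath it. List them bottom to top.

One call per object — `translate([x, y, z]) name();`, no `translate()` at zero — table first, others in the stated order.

table();
translate([74, 309, 724]) open_box();
translate([76, 315, 1013]) open_box_2();
translate([79, 325, 1125]) open_box_3();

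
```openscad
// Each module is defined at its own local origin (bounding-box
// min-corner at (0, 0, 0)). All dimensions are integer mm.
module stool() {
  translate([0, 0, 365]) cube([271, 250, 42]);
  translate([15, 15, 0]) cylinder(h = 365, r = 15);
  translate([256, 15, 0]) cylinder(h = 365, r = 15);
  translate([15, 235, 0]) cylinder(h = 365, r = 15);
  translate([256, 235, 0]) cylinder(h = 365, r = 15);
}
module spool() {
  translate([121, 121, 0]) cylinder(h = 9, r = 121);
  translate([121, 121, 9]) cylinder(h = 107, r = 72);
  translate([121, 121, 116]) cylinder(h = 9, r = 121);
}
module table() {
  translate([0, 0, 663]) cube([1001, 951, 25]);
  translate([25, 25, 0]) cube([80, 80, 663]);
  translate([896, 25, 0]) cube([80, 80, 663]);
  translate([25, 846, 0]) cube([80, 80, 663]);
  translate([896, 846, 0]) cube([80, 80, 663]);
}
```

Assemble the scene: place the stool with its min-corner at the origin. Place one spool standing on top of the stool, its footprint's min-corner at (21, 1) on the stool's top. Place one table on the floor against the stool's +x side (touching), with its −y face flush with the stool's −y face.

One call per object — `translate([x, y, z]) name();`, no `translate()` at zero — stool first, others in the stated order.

stool();
translate([21, 1, 407]) spool();
translate([271, 0, 0]) table();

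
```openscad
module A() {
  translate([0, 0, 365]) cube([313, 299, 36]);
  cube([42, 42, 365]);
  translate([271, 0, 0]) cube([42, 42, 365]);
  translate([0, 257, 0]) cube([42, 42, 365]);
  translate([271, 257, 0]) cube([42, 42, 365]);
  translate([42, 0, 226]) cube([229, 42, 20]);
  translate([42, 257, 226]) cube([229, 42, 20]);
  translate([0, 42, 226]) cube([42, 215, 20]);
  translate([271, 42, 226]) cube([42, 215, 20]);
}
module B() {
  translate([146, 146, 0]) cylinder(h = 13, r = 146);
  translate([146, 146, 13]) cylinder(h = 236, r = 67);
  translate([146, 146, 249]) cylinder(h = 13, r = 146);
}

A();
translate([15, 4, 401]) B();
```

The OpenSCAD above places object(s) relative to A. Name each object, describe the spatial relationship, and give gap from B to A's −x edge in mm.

The spool's min-x is at 15; the stool's min-x is 0; gap = 15 mm.

A is a stool. B is a spool. The spool is on top of the stool. The gap from the spool to the stool's −x edge is 15 mm.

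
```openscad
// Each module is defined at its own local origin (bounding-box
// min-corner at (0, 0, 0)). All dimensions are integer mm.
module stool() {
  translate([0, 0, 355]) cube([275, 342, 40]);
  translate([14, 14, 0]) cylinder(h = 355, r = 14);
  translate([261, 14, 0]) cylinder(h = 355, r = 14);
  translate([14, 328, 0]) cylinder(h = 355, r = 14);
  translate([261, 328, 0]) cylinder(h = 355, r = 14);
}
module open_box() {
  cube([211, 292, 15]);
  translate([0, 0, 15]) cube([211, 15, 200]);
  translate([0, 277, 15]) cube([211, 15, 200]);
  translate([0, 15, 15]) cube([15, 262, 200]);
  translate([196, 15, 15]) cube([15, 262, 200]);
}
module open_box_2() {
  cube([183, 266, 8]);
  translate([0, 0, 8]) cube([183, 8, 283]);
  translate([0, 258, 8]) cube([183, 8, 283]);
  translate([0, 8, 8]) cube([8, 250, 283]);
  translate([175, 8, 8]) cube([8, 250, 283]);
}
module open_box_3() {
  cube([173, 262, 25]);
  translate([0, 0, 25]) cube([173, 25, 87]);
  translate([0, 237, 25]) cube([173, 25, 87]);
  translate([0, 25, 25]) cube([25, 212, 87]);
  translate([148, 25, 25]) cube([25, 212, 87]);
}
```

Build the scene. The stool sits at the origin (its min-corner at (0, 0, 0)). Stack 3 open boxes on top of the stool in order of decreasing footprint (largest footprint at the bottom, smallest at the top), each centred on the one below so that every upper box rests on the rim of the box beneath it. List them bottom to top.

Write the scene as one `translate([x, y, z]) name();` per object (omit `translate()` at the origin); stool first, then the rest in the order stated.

stool();
translate([32, 25, 395]) open_box();
translate([46, 38, 610]) open_box_2();
translate([51, 40, 901]) open_box_3();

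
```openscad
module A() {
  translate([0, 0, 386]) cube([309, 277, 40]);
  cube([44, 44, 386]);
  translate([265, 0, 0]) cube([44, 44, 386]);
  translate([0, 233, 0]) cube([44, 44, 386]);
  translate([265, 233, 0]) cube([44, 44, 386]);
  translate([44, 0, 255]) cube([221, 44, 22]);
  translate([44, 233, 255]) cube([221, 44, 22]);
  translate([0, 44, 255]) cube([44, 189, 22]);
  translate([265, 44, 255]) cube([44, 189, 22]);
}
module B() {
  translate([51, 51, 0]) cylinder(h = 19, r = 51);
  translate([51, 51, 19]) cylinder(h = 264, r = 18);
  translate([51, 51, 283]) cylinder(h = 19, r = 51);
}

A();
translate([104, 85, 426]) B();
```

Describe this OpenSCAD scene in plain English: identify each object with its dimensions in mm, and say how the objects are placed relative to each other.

A is a simple wooden stool: a rectangular seat 309 mm (x) by 277 mm (y), 40 mm thick, top face at z = 426 mm, on four square legs, each 44×44 mm in cross-section. The legs rest on z = 0, each flush with a corner of the seat. Four stretchers, 44 mm wide and 22 mm tall, connect adjacent legs with their undersides at z = 255 mm, each running between the inner faces of the legs it joins and aligned with the legs' outer faces on the other axis.

B is a spool: two coaxial disc flanges of radius 51 mm and thickness 19 mm, joined by a core cylinder of radius 18 mm and height 264 mm. The lower flange rests on z = 0 and the three cylinders share a vertical axis.

The spool is on top of the stool.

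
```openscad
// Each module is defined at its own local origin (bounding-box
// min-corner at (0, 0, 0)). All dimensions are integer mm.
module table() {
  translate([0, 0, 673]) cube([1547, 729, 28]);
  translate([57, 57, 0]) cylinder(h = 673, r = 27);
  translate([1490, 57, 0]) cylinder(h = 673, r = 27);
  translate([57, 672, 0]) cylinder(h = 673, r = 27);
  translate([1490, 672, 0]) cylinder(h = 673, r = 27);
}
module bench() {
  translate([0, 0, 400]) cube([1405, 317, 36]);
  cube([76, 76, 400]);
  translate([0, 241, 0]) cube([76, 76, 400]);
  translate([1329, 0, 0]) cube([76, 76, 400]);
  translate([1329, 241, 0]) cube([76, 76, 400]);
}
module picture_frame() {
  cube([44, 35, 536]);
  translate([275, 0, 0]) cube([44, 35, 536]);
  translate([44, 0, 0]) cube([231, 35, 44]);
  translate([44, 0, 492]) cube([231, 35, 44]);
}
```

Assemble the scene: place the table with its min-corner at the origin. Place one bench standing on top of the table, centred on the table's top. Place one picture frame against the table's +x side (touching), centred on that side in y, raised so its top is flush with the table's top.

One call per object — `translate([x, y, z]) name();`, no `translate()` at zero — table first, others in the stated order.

table();
translate([71, 206, 701]) bench();
translate([1547, 347, 165]) picture_frame();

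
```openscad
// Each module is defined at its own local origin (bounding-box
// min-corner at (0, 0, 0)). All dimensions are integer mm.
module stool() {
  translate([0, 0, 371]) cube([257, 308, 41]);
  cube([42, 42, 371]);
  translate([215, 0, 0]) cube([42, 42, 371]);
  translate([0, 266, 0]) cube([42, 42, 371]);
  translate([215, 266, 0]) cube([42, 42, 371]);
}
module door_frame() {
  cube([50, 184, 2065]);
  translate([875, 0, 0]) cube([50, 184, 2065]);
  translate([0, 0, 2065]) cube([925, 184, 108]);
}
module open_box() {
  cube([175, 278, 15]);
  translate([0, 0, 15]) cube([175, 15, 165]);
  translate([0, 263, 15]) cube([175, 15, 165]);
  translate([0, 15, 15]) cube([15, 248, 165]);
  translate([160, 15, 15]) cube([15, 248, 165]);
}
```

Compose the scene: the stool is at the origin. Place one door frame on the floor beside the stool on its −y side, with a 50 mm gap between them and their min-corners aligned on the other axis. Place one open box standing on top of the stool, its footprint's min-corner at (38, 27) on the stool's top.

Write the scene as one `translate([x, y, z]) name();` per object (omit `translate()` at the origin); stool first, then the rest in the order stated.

stool();
translate([0, -234, 0]) door_frame();
translate([38, 27, 412]) open_box();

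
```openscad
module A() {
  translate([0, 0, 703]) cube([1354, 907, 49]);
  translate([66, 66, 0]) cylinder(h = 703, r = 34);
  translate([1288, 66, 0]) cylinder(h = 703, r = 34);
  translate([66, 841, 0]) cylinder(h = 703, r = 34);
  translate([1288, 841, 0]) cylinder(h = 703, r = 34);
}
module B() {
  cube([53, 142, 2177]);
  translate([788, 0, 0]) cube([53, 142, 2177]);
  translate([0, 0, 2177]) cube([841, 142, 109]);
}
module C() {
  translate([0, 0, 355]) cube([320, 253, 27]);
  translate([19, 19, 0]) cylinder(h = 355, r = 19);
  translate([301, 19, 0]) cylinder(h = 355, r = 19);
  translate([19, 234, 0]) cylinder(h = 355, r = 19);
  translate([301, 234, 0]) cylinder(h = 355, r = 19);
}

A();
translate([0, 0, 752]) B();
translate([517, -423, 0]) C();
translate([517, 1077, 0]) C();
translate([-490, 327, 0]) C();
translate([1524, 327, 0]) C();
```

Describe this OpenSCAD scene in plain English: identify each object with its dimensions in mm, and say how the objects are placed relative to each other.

A is a table with a 1354×907 mm rectangular top, 49 mm thick, top surface at z = 752 mm, supported by four round legs of 68 mm diameter, each leg's bounding box inset 32 mm from the nearest pair of top edges, running from the floor.

B is a door frame. The clear opening is 735 mm wide and 2177 mm high. Two 53 mm wide jambs, 142 mm deep, stand either side of the opening from the floor to the top of the opening. A 109 mm thick head sits across the top of both jambs, spanning the full outside width of the frame.

C is a simple wooden stool: a rectangular seat 320 mm (x) by 253 mm (y), 27 mm thick, top face at z = 382 mm, on four round legs, each 38 mm in diameter. The legs rest on z = 0, each leg's axis is inset half a diameter from the nearest pair of seat edges (so the leg's bounding box is flush with the corner).

The door frame is on top of the table. Four stools sit around the table at the −y, +y, −x, +x sides.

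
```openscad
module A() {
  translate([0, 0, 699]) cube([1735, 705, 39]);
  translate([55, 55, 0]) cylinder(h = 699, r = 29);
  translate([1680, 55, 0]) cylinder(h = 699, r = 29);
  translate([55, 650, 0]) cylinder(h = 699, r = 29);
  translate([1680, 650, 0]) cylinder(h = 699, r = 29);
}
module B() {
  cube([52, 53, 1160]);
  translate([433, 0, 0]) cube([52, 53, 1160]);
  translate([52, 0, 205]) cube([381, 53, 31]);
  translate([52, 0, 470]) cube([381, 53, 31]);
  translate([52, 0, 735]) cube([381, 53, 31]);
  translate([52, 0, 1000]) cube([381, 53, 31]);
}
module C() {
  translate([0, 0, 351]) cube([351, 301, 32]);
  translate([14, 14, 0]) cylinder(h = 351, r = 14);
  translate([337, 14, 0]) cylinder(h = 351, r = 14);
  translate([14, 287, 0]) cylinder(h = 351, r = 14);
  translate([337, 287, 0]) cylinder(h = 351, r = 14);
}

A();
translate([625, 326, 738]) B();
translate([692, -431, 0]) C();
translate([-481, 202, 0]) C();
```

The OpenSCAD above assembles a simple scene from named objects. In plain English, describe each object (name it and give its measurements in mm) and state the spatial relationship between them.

A is a rectangular dining table. The top is 1735×705×39 mm with its upper surface at z = 738 mm. It stands on four round legs of 58 mm diameter, each leg's bounding box inset 26 mm from the nearest pair of top edges, running from the floor to the underside of the top.

B is a straight ladder. Two 52×53 mm vertical rails, 1160 mm tall, stand 485 mm apart (outside-to-outside) with their front faces coplanar on the −y side. 4 rungs, each 53 mm deep and 31 mm tall, span between the inner faces of the rails, front faces flush with the rails. The lowest rung's underside is at z = 205 mm and rungs are spaced 265 mm apart (underside to underside).

C is a four-legged stool. The seat is a 351×301×32 mm slab whose top surface is at z = 383 mm; four round legs, each 28 mm in diameter, run from the floor (z = 0) to the underside of the seat, each leg's axis is inset half a diameter from the nearest pair of seat edges (so the leg's bounding box is flush with the corner).

The ladder is on top of the table, centred. Two stools sit around the table at the −y, −x sides.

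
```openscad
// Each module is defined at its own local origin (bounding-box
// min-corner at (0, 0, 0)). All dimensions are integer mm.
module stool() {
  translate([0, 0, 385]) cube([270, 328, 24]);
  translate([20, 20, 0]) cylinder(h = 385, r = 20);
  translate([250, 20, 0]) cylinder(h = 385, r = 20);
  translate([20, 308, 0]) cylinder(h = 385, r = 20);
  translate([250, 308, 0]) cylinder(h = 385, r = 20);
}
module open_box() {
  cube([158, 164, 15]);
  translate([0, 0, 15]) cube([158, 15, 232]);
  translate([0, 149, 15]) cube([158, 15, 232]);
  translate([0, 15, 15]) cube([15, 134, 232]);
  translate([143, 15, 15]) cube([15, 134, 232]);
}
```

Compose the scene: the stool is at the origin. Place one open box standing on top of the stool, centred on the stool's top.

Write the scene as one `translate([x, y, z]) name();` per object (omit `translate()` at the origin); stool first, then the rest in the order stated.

stool();
translate([56, 82, 409]) open_box();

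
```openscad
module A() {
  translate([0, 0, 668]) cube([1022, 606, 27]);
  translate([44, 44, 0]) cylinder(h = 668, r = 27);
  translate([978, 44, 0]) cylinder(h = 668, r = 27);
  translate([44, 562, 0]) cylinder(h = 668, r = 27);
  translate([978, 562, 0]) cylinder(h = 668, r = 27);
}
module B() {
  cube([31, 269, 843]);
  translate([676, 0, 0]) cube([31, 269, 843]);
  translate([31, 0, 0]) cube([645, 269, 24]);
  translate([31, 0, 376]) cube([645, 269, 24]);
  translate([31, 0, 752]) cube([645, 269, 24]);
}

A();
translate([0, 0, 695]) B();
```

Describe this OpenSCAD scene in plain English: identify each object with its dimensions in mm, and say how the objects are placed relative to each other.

A is a rectangular dining table. The top is 1022×606×27 mm with its upper surface at z = 695 mm. It stands on four round legs of 54 mm diameter, each leg's bounding box inset 17 mm from the nearest pair of top edges, running from the floor to the underside of the top.

B is a bookshelf 707 mm wide overall, 269 mm deep and 843 mm tall. The two sides are 31 mm thick vertical panels. 3 horizontal shelves of 24 mm thickness span between the inner faces of the sides; the lowest shelf sits on the floor and shelves are stacked with a clear vertical gap of 352 mm between each pair.

The bookshelf is on top of the table.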